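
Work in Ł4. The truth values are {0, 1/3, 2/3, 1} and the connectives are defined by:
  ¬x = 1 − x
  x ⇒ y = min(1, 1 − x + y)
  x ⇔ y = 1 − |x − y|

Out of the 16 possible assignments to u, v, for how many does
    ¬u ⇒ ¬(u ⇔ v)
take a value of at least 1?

u = 0, v = 0 ↦ 0  <
u = 0, v = 1/3 ↦ 1/3  <
u = 0, v = 2/3 ↦ 2/3  <
u = 0, v = 1 ↦ 1  ≥
u = 1/3, v = 0 ↦ 2/3  <
u = 1/3, v = 1/3 ↦ 1/3  <
u = 1/3, v = 2/3 ↦ 2/3  <
u = 1/3, v = 1 ↦ 1  ≥
u = 2/3, v = 0 ↦ 1  ≥
u = 2/3, v = 1/3 ↦ 1  ≥
u = 2/3, v = 2/3 ↦ 2/3  <
u = 2/3, v = 1 ↦ 1  ≥
u = 1, v = 0 ↦ 1  ≥
u = 1, v = 1/3 ↦ 1  ≥
u = 1, v = 2/3 ↦ 1  ≥
u = 1, v = 1 ↦ 1  ≥
So 9 of the 16 assignments meet the threshold.

9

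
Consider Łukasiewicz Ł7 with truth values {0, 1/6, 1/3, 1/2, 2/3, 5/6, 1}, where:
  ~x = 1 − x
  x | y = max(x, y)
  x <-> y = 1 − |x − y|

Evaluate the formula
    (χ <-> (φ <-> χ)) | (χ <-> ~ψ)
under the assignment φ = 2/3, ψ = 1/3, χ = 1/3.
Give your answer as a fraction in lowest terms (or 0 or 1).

φ <-> χ = 2/3 <-> 1/3 = 2/3
χ <-> (φ <-> χ) = 1/3 <-> 2/3 = 2/3
~ψ = ~1/3 = 2/3
χ <-> ~ψ = 1/3 <-> 2/3 = 2/3
(χ <-> (φ <-> χ)) | (χ <-> ~ψ) = 2/3 | 2/3 = 2/3

2/3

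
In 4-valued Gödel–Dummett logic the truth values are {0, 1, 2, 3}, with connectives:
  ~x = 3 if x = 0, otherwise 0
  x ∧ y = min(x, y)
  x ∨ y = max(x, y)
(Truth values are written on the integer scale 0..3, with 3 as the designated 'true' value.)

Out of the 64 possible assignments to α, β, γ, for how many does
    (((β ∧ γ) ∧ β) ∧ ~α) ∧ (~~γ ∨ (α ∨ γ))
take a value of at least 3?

1

value 3: 1 assignment (counts)
value 2: 3 assignments
value 1: 5 assignments
value 0: 55 assignments
So 1 of the 64 assignments meets the threshold.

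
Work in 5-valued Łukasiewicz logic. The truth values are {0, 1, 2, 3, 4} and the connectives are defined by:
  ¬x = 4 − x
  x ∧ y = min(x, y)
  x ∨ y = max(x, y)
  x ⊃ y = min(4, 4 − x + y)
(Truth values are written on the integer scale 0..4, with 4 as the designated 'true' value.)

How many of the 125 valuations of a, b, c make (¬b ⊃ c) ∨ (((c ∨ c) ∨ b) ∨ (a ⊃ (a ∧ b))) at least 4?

95

value 4: 95 assignments (counts)
value 3: 16 assignments
value 2: 9 assignments
value 1: 4 assignments
value 0: 1 assignment
So 95 of the 125 assignments meet the threshold.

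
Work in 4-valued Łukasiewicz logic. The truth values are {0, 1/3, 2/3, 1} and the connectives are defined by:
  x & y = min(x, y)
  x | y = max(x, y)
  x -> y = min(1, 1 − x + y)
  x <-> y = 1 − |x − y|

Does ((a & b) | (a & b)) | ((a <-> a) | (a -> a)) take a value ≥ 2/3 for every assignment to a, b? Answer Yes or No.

Yes

a = 0, b = 0 ↦ 1
a = 0, b = 1/3 ↦ 1
a = 0, b = 2/3 ↦ 1
a = 0, b = 1 ↦ 1
a = 1/3, b = 0 ↦ 1
a = 1/3, b = 1/3 ↦ 1
a = 1/3, b = 2/3 ↦ 1
a = 1/3, b = 1 ↦ 1
a = 2/3, b = 0 ↦ 1
a = 2/3, b = 1/3 ↦ 1
a = 2/3, b = 2/3 ↦ 1
a = 2/3, b = 1 ↦ 1
a = 1, b = 0 ↦ 1
a = 1, b = 1/3 ↦ 1
a = 1, b = 2/3 ↦ 1
a = 1, b = 1 ↦ 1
Every assignment gives a value ≥ 2/3.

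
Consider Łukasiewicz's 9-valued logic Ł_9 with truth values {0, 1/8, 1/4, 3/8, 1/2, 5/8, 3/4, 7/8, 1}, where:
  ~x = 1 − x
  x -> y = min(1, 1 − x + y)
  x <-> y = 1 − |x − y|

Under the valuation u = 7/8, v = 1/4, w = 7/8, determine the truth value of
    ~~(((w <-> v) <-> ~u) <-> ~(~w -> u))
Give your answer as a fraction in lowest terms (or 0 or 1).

1/4

w <-> v = 7/8 <-> 1/4 = 3/8
~u = ~7/8 = 1/8
(w <-> v) <-> ~u = 3/8 <-> 1/8 = 3/4
~w = ~7/8 = 1/8
~w -> u = 1/8 -> 7/8 = 1
~(~w -> u) = ~1 = 0
((w <-> v) <-> ~u) <-> ~(~w -> u) = 3/4 <-> 0 = 1/4
~(((w <-> v) <-> ~u) <-> ~(~w -> u)) = ~1/4 = 3/4
~~(((w <-> v) <-> ~u) <-> ~(~w -> u)) = ~3/4 = 1/4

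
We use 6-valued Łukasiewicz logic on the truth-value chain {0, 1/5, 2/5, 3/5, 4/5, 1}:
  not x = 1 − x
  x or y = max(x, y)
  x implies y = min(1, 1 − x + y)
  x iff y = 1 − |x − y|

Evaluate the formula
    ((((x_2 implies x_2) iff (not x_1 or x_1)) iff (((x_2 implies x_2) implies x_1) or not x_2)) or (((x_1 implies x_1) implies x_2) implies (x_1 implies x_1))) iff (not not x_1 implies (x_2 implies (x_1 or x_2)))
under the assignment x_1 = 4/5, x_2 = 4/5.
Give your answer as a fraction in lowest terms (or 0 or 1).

x_2 implies x_2 = 4/5 implies 4/5 = 1
not x_1 = not 4/5 = 1/5
not x_1 or x_1 = 1/5 or 4/5 = 4/5
(x_2 implies x_2) iff (not x_1 or x_1) = 1 iff 4/5 = 4/5
x_2 implies x_2 = 4/5 implies 4/5 = 1
(x_2 implies x_2) implies x_1 = 1 implies 4/5 = 4/5
not x_2 = not 4/5 = 1/5
((x_2 implies x_2) implies x_1) or not x_2 = 4/5 or 1/5 = 4/5
((x_2 implies x_2) iff (not x_1 or x_1)) iff (((x_2 implies x_2) implies x_1) or not x_2) = 4/5 iff 4/5 = 1
x_1 implies x_1 = 4/5 implies 4/5 = 1
(x_1 implies x_1) implies x_2 = 1 implies 4/5 = 4/5
x_1 implies x_1 = 4/5 implies 4/5 = 1
((x_1 implies x_1) implies x_2) implies (x_1 implies x_1) = 4/5 implies 1 = 1
(((x_2 implies x_2) iff (not x_1 or x_1)) iff (((x_2 implies x_2) implies x_1) or not x_2)) or (((x_1 implies x_1) implies x_2) implies (x_1 implies x_1)) = 1 or 1 = 1
not x_1 = not 4/5 = 1/5
not not x_1 = not 1/5 = 4/5
x_1 or x_2 = 4/5 or 4/5 = 4/5
x_2 implies (x_1 or x_2) = 4/5 implies 4/5 = 1
not not x_1 implies (x_2 implies (x_1 or x_2)) = 4/5 implies 1 = 1
((((x_2 implies x_2) iff (not x_1 or x_1)) iff (((x_2 implies x_2) implies x_1) or not x_2)) or (((x_1 implies x_1) implies x_2) implies (x_1 implies x_1))) iff (not not x_1 implies (x_2 implies (x_1 or x_2))) = 1 iff 1 = 1

1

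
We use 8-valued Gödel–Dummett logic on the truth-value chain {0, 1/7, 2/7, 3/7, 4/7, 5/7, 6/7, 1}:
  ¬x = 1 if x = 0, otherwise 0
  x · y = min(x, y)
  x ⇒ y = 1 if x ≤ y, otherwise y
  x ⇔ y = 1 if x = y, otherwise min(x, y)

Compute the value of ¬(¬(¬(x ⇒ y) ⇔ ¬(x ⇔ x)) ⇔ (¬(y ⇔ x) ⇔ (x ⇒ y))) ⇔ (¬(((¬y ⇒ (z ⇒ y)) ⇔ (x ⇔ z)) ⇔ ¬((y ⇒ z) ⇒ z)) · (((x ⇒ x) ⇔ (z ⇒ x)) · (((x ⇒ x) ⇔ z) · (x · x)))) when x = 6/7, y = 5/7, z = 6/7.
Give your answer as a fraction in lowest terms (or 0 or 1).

0

x ⇒ y = 6/7 ⇒ 5/7 = 5/7
¬(x ⇒ y) = ¬5/7 = 0
x ⇔ x = 6/7 ⇔ 6/7 = 1
¬(x ⇔ x) = ¬1 = 0
¬(x ⇒ y) ⇔ ¬(x ⇔ x) = 0 ⇔ 0 = 1
¬(¬(x ⇒ y) ⇔ ¬(x ⇔ x)) = ¬1 = 0
y ⇔ x = 5/7 ⇔ 6/7 = 5/7
¬(y ⇔ x) = ¬5/7 = 0
x ⇒ y = 6/7 ⇒ 5/7 = 5/7
¬(y ⇔ x) ⇔ (x ⇒ y) = 0 ⇔ 5/7 = 0
¬(¬(x ⇒ y) ⇔ ¬(x ⇔ x)) ⇔ (¬(y ⇔ x) ⇔ (x ⇒ y)) = 0 ⇔ 0 = 1
¬(¬(¬(x ⇒ y) ⇔ ¬(x ⇔ x)) ⇔ (¬(y ⇔ x) ⇔ (x ⇒ y))) = ¬1 = 0
¬y = ¬5/7 = 0
z ⇒ y = 6/7 ⇒ 5/7 = 5/7
¬y ⇒ (z ⇒ y) = 0 ⇒ 5/7 = 1
x ⇔ z = 6/7 ⇔ 6/7 = 1
(¬y ⇒ (z ⇒ y)) ⇔ (x ⇔ z) = 1 ⇔ 1 = 1
y ⇒ z = 5/7 ⇒ 6/7 = 1
(y ⇒ z) ⇒ z = 1 ⇒ 6/7 = 6/7
¬((y ⇒ z) ⇒ z) = ¬6/7 = 0
((¬y ⇒ (z ⇒ y)) ⇔ (x ⇔ z)) ⇔ ¬((y ⇒ z) ⇒ z) = 1 ⇔ 0 = 0
¬(((¬y ⇒ (z ⇒ y)) ⇔ (x ⇔ z)) ⇔ ¬((y ⇒ z) ⇒ z)) = ¬0 = 1
x ⇒ x = 6/7 ⇒ 6/7 = 1
z ⇒ x = 6/7 ⇒ 6/7 = 1
(x ⇒ x) ⇔ (z ⇒ x) = 1 ⇔ 1 = 1
x ⇒ x = 6/7 ⇒ 6/7 = 1
(x ⇒ x) ⇔ z = 1 ⇔ 6/7 = 6/7
x · x = 6/7 · 6/7 = 6/7
((x ⇒ x) ⇔ z) · (x · x) = 6/7 · 6/7 = 6/7
((x ⇒ x) ⇔ (z ⇒ x)) · (((x ⇒ x) ⇔ z) · (x · x)) = 1 · 6/7 = 6/7
¬(((¬y ⇒ (z ⇒ y)) ⇔ (x ⇔ z)) ⇔ ¬((y ⇒ z) ⇒ z)) · (((x ⇒ x) ⇔ (z ⇒ x)) · (((x ⇒ x) ⇔ z) · (x · x))) = 1 · 6/7 = 6/7
¬(¬(¬(x ⇒ y) ⇔ ¬(x ⇔ x)) ⇔ (¬(y ⇔ x) ⇔ (x ⇒ y))) ⇔ (¬(((¬y ⇒ (z ⇒ y)) ⇔ (x ⇔ z)) ⇔ ¬((y ⇒ z) ⇒ z)) · (((x ⇒ x) ⇔ (z ⇒ x)) · (((x ⇒ x) ⇔ z) · (x · x)))) = 0 ⇔ 6/7 = 0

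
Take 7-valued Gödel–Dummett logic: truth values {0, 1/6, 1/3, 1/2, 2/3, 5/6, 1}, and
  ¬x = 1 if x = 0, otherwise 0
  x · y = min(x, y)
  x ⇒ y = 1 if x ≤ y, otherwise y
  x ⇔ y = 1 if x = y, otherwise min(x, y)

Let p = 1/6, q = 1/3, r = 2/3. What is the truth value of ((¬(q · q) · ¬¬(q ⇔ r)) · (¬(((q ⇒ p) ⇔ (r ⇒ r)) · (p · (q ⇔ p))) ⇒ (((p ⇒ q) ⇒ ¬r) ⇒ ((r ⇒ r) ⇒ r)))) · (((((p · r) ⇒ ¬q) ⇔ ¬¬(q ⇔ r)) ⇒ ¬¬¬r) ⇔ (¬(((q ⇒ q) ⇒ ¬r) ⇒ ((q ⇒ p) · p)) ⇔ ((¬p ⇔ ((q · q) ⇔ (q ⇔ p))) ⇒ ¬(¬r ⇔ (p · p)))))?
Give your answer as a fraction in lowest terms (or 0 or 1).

0

q · q = 1/3 · 1/3 = 1/3
¬(q · q) = ¬1/3 = 0
q ⇔ r = 1/3 ⇔ 2/3 = 1/3
¬(q ⇔ r) = ¬1/3 = 0
¬¬(q ⇔ r) = ¬0 = 1
¬(q · q) · ¬¬(q ⇔ r) = 0 · 1 = 0
q ⇒ p = 1/3 ⇒ 1/6 = 1/6
r ⇒ r = 2/3 ⇒ 2/3 = 1
(q ⇒ p) ⇔ (r ⇒ r) = 1/6 ⇔ 1 = 1/6
q ⇔ p = 1/3 ⇔ 1/6 = 1/6
p · (q ⇔ p) = 1/6 · 1/6 = 1/6
((q ⇒ p) ⇔ (r ⇒ r)) · (p · (q ⇔ p)) = 1/6 · 1/6 = 1/6
¬(((q ⇒ p) ⇔ (r ⇒ r)) · (p · (q ⇔ p))) = ¬1/6 = 0
p ⇒ q = 1/6 ⇒ 1/3 = 1
¬r = ¬2/3 = 0
(p ⇒ q) ⇒ ¬r = 1 ⇒ 0 = 0
r ⇒ r = 2/3 ⇒ 2/3 = 1
(r ⇒ r) ⇒ r = 1 ⇒ 2/3 = 2/3
((p ⇒ q) ⇒ ¬r) ⇒ ((r ⇒ r) ⇒ r) = 0 ⇒ 2/3 = 1
¬(((q ⇒ p) ⇔ (r ⇒ r)) · (p · (q ⇔ p))) ⇒ (((p ⇒ q) ⇒ ¬r) ⇒ ((r ⇒ r) ⇒ r)) = 0 ⇒ 1 = 1
(¬(q · q) · ¬¬(q ⇔ r)) · (¬(((q ⇒ p) ⇔ (r ⇒ r)) · (p · (q ⇔ p))) ⇒ (((p ⇒ q) ⇒ ¬r) ⇒ ((r ⇒ r) ⇒ r))) = 0 · 1 = 0
p · r = 1/6 · 2/3 = 1/6
¬q = ¬1/3 = 0
(p · r) ⇒ ¬q = 1/6 ⇒ 0 = 0
q ⇔ r = 1/3 ⇔ 2/3 = 1/3
¬(q ⇔ r) = ¬1/3 = 0
¬¬(q ⇔ r) = ¬0 = 1
((p · r) ⇒ ¬q) ⇔ ¬¬(q ⇔ r) = 0 ⇔ 1 = 0
¬r = ¬2/3 = 0
¬¬r = ¬0 = 1
¬¬¬r = ¬1 = 0
(((p · r) ⇒ ¬q) ⇔ ¬¬(q ⇔ r)) ⇒ ¬¬¬r = 0 ⇒ 0 = 1
q ⇒ q = 1/3 ⇒ 1/3 = 1
¬r = ¬2/3 = 0
(q ⇒ q) ⇒ ¬r = 1 ⇒ 0 = 0
q ⇒ p = 1/3 ⇒ 1/6 = 1/6
(q ⇒ p) · p = 1/6 · 1/6 = 1/6
((q ⇒ q) ⇒ ¬r) ⇒ ((q ⇒ p) · p) = 0 ⇒ 1/6 = 1
¬(((q ⇒ q) ⇒ ¬r) ⇒ ((q ⇒ p) · p)) = ¬1 = 0
¬p = ¬1/6 = 0
q · q = 1/3 · 1/3 = 1/3
q ⇔ p = 1/3 ⇔ 1/6 = 1/6
(q · q) ⇔ (q ⇔ p) = 1/3 ⇔ 1/6 = 1/6
¬p ⇔ ((q · q) ⇔ (q ⇔ p)) = 0 ⇔ 1/6 = 0
¬r = ¬2/3 = 0
p · p = 1/6 · 1/6 = 1/6
¬r ⇔ (p · p) = 0 ⇔ 1/6 = 0
¬(¬r ⇔ (p · p)) = ¬0 = 1
(¬p ⇔ ((q · q) ⇔ (q ⇔ p))) ⇒ ¬(¬r ⇔ (p · p)) = 0 ⇒ 1 = 1
¬(((q ⇒ q) ⇒ ¬r) ⇒ ((q ⇒ p) · p)) ⇔ ((¬p ⇔ ((q · q) ⇔ (q ⇔ p))) ⇒ ¬(¬r ⇔ (p · p))) = 0 ⇔ 1 = 0
((((p · r) ⇒ ¬q) ⇔ ¬¬(q ⇔ r)) ⇒ ¬¬¬r) ⇔ (¬(((q ⇒ q) ⇒ ¬r) ⇒ ((q ⇒ p) · p)) ⇔ ((¬p ⇔ ((q · q) ⇔ (q ⇔ p))) ⇒ ¬(¬r ⇔ (p · p)))) = 1 ⇔ 0 = 0
((¬(q · q) · ¬¬(q ⇔ r)) · (¬(((q ⇒ p) ⇔ (r ⇒ r)) · (p · (q ⇔ p))) ⇒ (((p ⇒ q) ⇒ ¬r) ⇒ ((r ⇒ r) ⇒ r)))) · (((((p · r) ⇒ ¬q) ⇔ ¬¬(q ⇔ r)) ⇒ ¬¬¬r) ⇔ (¬(((q ⇒ q) ⇒ ¬r) ⇒ ((q ⇒ p) · p)) ⇔ ((¬p ⇔ ((q · q) ⇔ (q ⇔ p))) ⇒ ¬(¬r ⇔ (p · p))))) = 0 · 0 = 0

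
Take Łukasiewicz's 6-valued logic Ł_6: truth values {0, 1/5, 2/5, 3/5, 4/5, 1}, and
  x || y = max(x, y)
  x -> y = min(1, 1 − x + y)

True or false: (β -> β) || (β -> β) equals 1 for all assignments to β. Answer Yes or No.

β = 0 ↦ 1
β = 1/5 ↦ 1
β = 2/5 ↦ 1
β = 3/5 ↦ 1
β = 4/5 ↦ 1
β = 1 ↦ 1
Every assignment gives a value ≥ 1.

Yes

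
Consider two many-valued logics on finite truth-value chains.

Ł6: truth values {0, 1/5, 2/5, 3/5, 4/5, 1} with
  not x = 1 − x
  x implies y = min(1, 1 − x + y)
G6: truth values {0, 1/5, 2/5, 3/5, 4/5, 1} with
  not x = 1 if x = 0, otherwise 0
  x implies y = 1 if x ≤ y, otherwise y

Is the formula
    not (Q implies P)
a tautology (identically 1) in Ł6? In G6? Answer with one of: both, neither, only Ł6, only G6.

neither

In Ł6: at P = 0, Q = 0 the value is 0 — not a tautology.
In G6: at P = 0, Q = 0 the value is 0 — not a tautology.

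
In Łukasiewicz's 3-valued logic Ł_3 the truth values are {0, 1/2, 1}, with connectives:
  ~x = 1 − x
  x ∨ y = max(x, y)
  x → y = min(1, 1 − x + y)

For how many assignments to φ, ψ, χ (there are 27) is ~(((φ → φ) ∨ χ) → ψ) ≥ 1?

value 1: 9 assignments (counts)
value 1/2: 9 assignments
value 0: 9 assignments
So 9 of the 27 assignments meet the threshold.

9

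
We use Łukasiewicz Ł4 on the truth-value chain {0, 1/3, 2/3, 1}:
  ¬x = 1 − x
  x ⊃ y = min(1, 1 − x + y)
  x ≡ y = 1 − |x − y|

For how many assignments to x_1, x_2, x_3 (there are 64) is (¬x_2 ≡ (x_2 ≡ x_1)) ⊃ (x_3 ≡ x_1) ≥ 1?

value 1: 41 assignments (counts)
value 2/3: 12 assignments
value 1/3: 7 assignments
value 0: 4 assignments
So 41 of the 64 assignments meet the threshold.

41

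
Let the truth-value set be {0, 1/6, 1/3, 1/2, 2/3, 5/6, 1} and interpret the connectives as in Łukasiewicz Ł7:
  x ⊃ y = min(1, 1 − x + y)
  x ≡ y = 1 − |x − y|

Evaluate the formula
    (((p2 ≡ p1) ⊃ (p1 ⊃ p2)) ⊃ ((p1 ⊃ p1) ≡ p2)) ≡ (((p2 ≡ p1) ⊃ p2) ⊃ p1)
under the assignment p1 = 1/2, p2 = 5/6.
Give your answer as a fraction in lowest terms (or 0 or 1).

p2 ≡ p1 = 5/6 ≡ 1/2 = 2/3
p1 ⊃ p2 = 1/2 ⊃ 5/6 = 1
(p2 ≡ p1) ⊃ (p1 ⊃ p2) = 2/3 ⊃ 1 = 1
p1 ⊃ p1 = 1/2 ⊃ 1/2 = 1
(p1 ⊃ p1) ≡ p2 = 1 ≡ 5/6 = 5/6
((p2 ≡ p1) ⊃ (p1 ⊃ p2)) ⊃ ((p1 ⊃ p1) ≡ p2) = 1 ⊃ 5/6 = 5/6
p2 ≡ p1 = 5/6 ≡ 1/2 = 2/3
(p2 ≡ p1) ⊃ p2 = 2/3 ⊃ 5/6 = 1
((p2 ≡ p1) ⊃ p2) ⊃ p1 = 1 ⊃ 1/2 = 1/2
(((p2 ≡ p1) ⊃ (p1 ⊃ p2)) ⊃ ((p1 ⊃ p1) ≡ p2)) ≡ (((p2 ≡ p1) ⊃ p2) ⊃ p1) = 5/6 ≡ 1/2 = 2/3

2/3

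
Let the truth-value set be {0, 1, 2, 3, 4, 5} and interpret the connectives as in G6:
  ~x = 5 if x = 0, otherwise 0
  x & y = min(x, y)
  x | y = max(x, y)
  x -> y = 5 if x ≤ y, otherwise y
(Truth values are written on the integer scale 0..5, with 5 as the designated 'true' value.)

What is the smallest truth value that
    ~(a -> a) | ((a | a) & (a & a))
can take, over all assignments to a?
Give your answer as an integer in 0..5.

Take a = 0:
a -> a = 0 -> 0 = 5
~(a -> a) = ~5 = 0
a | a = 0 | 0 = 0
a & a = 0 & 0 = 0
(a | a) & (a & a) = 0 & 0 = 0
~(a -> a) | ((a | a) & (a & a)) = 0 | 0 = 0
No assignment yields a value below 0, so this is the minimum.

0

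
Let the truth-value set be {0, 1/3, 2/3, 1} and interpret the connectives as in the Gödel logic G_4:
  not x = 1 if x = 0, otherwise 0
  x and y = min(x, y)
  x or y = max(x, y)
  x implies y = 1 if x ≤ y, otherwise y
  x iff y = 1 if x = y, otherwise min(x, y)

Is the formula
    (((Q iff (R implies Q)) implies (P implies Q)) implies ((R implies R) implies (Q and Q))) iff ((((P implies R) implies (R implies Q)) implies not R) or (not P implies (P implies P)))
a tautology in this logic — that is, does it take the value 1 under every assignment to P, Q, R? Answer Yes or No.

No

Counterexample: take P = 0, Q = 0, R = 0.
R implies Q = 0 implies 0 = 1
Q iff (R implies Q) = 0 iff 1 = 0
P implies Q = 0 implies 0 = 1
(Q iff (R implies Q)) implies (P implies Q) = 0 implies 1 = 1
R implies R = 0 implies 0 = 1
Q and Q = 0 and 0 = 0
(R implies R) implies (Q and Q) = 1 implies 0 = 0
((Q iff (R implies Q)) implies (P implies Q)) implies ((R implies R) implies (Q and Q)) = 1 implies 0 = 0
P implies R = 0 implies 0 = 1
R implies Q = 0 implies 0 = 1
(P implies R) implies (R implies Q) = 1 implies 1 = 1
not R = not 0 = 1
((P implies R) implies (R implies Q)) implies not R = 1 implies 1 = 1
not P = not 0 = 1
P implies P = 0 implies 0 = 1
not P implies (P implies P) = 1 implies 1 = 1
(((P implies R) implies (R implies Q)) implies not R) or (not P implies (P implies P)) = 1 or 1 = 1
(((Q iff (R implies Q)) implies (P implies Q)) implies ((R implies R) implies (Q and Q))) iff ((((P implies R) implies (R implies Q)) implies not R) or (not P implies (P implies P))) = 0 iff 1 = 0
This gives 0 ≠ 1.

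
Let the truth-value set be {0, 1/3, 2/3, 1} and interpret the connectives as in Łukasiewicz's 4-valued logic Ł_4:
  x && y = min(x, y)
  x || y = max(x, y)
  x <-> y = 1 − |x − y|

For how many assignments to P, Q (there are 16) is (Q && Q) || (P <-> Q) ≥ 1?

P = 0, Q = 0 ↦ 1  ≥
P = 0, Q = 1/3 ↦ 2/3  <
P = 0, Q = 2/3 ↦ 2/3  <
P = 0, Q = 1 ↦ 1  ≥
P = 1/3, Q = 0 ↦ 2/3  <
P = 1/3, Q = 1/3 ↦ 1  ≥
P = 1/3, Q = 2/3 ↦ 2/3  <
P = 1/3, Q = 1 ↦ 1  ≥
P = 2/3, Q = 0 ↦ 1/3  <
P = 2/3, Q = 1/3 ↦ 2/3  <
P = 2/3, Q = 2/3 ↦ 1  ≥
P = 2/3, Q = 1 ↦ 1  ≥
P = 1, Q = 0 ↦ 0  <
P = 1, Q = 1/3 ↦ 1/3  <
P = 1, Q = 2/3 ↦ 2/3  <
P = 1, Q = 1 ↦ 1  ≥
So 7 of the 16 assignments meet the threshold.

7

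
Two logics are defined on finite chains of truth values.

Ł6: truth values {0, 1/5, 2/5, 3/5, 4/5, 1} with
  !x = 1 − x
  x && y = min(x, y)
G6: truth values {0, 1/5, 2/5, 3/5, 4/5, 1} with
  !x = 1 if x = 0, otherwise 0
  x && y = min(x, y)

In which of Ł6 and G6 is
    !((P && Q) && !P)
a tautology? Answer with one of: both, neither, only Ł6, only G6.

In Ł6: at P = 1/5, Q = 1/5 the value is 4/5 — not a tautology.
In G6: every assignment gives 1 — tautology.

only G6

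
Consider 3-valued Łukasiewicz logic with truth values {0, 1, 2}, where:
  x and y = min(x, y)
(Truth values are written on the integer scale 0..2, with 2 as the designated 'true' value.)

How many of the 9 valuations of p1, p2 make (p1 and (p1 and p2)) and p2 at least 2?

p1 = 0, p2 = 0 ↦ 0  <
p1 = 0, p2 = 1 ↦ 0  <
p1 = 0, p2 = 2 ↦ 0  <
p1 = 1, p2 = 0 ↦ 0  <
p1 = 1, p2 = 1 ↦ 1  <
p1 = 1, p2 = 2 ↦ 1  <
p1 = 2, p2 = 0 ↦ 0  <
p1 = 2, p2 = 1 ↦ 1  <
p1 = 2, p2 = 2 ↦ 2  ≥
So 1 of the 9 assignments meets the threshold.

1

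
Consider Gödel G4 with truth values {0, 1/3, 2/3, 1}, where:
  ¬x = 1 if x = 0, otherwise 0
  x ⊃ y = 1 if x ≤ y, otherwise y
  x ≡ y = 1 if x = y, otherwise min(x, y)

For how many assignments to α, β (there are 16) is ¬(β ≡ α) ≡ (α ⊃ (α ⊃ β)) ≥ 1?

3

α = 0, β = 0 ↦ 0  <
α = 0, β = 1/3 ↦ 1  ≥
α = 0, β = 2/3 ↦ 1  ≥
α = 0, β = 1 ↦ 1  ≥
α = 1/3, β = 0 ↦ 0  <
α = 1/3, β = 1/3 ↦ 0  <
α = 1/3, β = 2/3 ↦ 0  <
α = 1/3, β = 1 ↦ 0  <
α = 2/3, β = 0 ↦ 0  <
α = 2/3, β = 1/3 ↦ 0  <
α = 2/3, β = 2/3 ↦ 0  <
α = 2/3, β = 1 ↦ 0  <
α = 1, β = 0 ↦ 0  <
α = 1, β = 1/3 ↦ 0  <
α = 1, β = 2/3 ↦ 0  <
α = 1, β = 1 ↦ 0  <
So 3 of the 16 assignments meet the threshold.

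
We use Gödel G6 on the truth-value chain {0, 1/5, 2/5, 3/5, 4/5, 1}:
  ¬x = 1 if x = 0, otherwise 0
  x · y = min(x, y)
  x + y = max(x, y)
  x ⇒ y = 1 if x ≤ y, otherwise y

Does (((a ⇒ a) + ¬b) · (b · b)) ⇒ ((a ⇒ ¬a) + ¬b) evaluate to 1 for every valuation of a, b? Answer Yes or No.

Counterexample: take a = 1/5, b = 1/5.
a ⇒ a = 1/5 ⇒ 1/5 = 1
¬b = ¬1/5 = 0
(a ⇒ a) + ¬b = 1 + 0 = 1
b · b = 1/5 · 1/5 = 1/5
((a ⇒ a) + ¬b) · (b · b) = 1 · 1/5 = 1/5
¬a = ¬1/5 = 0
a ⇒ ¬a = 1/5 ⇒ 0 = 0
¬b = ¬1/5 = 0
(a ⇒ ¬a) + ¬b = 0 + 0 = 0
(((a ⇒ a) + ¬b) · (b · b)) ⇒ ((a ⇒ ¬a) + ¬b) = 1/5 ⇒ 0 = 0
This gives 0 ≠ 1.

No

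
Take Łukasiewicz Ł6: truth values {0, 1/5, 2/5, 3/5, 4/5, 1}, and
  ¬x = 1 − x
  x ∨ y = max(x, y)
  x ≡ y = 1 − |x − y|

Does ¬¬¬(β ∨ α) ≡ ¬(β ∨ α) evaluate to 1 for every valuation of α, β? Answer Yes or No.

At α = 4/5, β = 0, for instance:
β ∨ α = 0 ∨ 4/5 = 4/5
¬(β ∨ α) = ¬4/5 = 1/5
¬¬(β ∨ α) = ¬1/5 = 4/5
¬¬¬(β ∨ α) = ¬4/5 = 1/5
¬¬¬(β ∨ α) ≡ ¬(β ∨ α) = 1/5 ≡ 1/5 = 1
and checking the remaining 35 assignments likewise gives ≥ 1 in every case.

Yes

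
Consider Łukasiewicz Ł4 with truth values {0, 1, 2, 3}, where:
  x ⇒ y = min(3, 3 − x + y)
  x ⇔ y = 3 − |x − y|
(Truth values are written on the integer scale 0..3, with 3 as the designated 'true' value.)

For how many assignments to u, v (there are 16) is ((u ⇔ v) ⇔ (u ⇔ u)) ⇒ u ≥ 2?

u = 0, v = 0 ↦ 0  <
u = 0, v = 1 ↦ 1  <
u = 0, v = 2 ↦ 2  ≥
u = 0, v = 3 ↦ 3  ≥
u = 1, v = 0 ↦ 2  ≥
u = 1, v = 1 ↦ 1  <
u = 1, v = 2 ↦ 2  ≥
u = 1, v = 3 ↦ 3  ≥
u = 2, v = 0 ↦ 3  ≥
u = 2, v = 1 ↦ 3  ≥
u = 2, v = 2 ↦ 2  ≥
u = 2, v = 3 ↦ 3  ≥
u = 3, v = 0 ↦ 3  ≥
u = 3, v = 1 ↦ 3  ≥
u = 3, v = 2 ↦ 3  ≥
u = 3, v = 3 ↦ 3  ≥
So 13 of the 16 assignments meet the threshold.

13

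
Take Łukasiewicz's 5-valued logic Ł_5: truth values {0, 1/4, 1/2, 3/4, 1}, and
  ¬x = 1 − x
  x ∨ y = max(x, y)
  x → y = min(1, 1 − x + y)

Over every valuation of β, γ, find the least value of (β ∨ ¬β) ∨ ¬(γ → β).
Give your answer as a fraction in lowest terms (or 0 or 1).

1/2

Take β = 1/2, γ = 0:
¬β = ¬1/2 = 1/2
β ∨ ¬β = 1/2 ∨ 1/2 = 1/2
γ → β = 0 → 1/2 = 1
¬(γ → β) = ¬1 = 0
(β ∨ ¬β) ∨ ¬(γ → β) = 1/2 ∨ 0 = 1/2
No assignment yields a value below 1/2, so this is the minimum.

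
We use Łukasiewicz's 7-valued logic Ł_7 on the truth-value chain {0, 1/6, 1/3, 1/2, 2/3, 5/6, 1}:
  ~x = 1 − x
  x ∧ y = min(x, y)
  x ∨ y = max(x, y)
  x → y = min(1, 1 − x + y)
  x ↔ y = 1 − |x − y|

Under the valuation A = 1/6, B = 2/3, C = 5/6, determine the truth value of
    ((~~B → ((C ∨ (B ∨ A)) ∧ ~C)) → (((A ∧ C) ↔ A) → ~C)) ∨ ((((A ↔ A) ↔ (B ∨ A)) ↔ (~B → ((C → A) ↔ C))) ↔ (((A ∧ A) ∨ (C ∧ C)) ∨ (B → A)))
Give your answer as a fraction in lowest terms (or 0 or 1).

5/6

~B = ~2/3 = 1/3
~~B = ~1/3 = 2/3
B ∨ A = 2/3 ∨ 1/6 = 2/3
C ∨ (B ∨ A) = 5/6 ∨ 2/3 = 5/6
~C = ~5/6 = 1/6
(C ∨ (B ∨ A)) ∧ ~C = 5/6 ∧ 1/6 = 1/6
~~B → ((C ∨ (B ∨ A)) ∧ ~C) = 2/3 → 1/6 = 1/2
A ∧ C = 1/6 ∧ 5/6 = 1/6
(A ∧ C) ↔ A = 1/6 ↔ 1/6 = 1
~C = ~5/6 = 1/6
((A ∧ C) ↔ A) → ~C = 1 → 1/6 = 1/6
(~~B → ((C ∨ (B ∨ A)) ∧ ~C)) → (((A ∧ C) ↔ A) → ~C) = 1/2 → 1/6 = 2/3
A ↔ A = 1/6 ↔ 1/6 = 1
B ∨ A = 2/3 ∨ 1/6 = 2/3
(A ↔ A) ↔ (B ∨ A) = 1 ↔ 2/3 = 2/3
~B = ~2/3 = 1/3
C → A = 5/6 → 1/6 = 1/3
(C → A) ↔ C = 1/3 ↔ 5/6 = 1/2
~B → ((C → A) ↔ C) = 1/3 → 1/2 = 1
((A ↔ A) ↔ (B ∨ A)) ↔ (~B → ((C → A) ↔ C)) = 2/3 ↔ 1 = 2/3
A ∧ A = 1/6 ∧ 1/6 = 1/6
C ∧ C = 5/6 ∧ 5/6 = 5/6
(A ∧ A) ∨ (C ∧ C) = 1/6 ∨ 5/6 = 5/6
B → A = 2/3 → 1/6 = 1/2
((A ∧ A) ∨ (C ∧ C)) ∨ (B → A) = 5/6 ∨ 1/2 = 5/6
(((A ↔ A) ↔ (B ∨ A)) ↔ (~B → ((C → A) ↔ C))) ↔ (((A ∧ A) ∨ (C ∧ C)) ∨ (B → A)) = 2/3 ↔ 5/6 = 5/6
((~~B → ((C ∨ (B ∨ A)) ∧ ~C)) → (((A ∧ C) ↔ A) → ~C)) ∨ ((((A ↔ A) ↔ (B ∨ A)) ↔ (~B → ((C → A) ↔ C))) ↔ (((A ∧ A) ∨ (C ∧ C)) ∨ (B → A))) = 2/3 ∨ 5/6 = 5/6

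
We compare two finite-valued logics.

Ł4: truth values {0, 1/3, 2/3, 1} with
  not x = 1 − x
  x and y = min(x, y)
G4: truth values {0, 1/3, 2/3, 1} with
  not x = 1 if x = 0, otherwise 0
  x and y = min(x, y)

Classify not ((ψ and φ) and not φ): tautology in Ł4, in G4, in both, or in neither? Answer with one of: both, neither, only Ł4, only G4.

In Ł4: at φ = 1/3, ψ = 1/3 the value is 2/3 — not a tautology.
In G4: every assignment gives 1 — tautology.

only G4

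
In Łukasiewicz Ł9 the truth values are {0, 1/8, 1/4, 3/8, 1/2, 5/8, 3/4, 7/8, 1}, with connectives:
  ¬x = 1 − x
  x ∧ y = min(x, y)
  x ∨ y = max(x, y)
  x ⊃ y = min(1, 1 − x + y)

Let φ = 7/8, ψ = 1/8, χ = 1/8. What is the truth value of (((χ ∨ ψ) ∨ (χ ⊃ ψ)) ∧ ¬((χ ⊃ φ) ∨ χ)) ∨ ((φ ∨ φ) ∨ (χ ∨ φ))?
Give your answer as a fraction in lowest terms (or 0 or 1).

χ ∨ ψ = 1/8 ∨ 1/8 = 1/8
χ ⊃ ψ = 1/8 ⊃ 1/8 = 1
(χ ∨ ψ) ∨ (χ ⊃ ψ) = 1/8 ∨ 1 = 1
χ ⊃ φ = 1/8 ⊃ 7/8 = 1
(χ ⊃ φ) ∨ χ = 1 ∨ 1/8 = 1
¬((χ ⊃ φ) ∨ χ) = ¬1 = 0
((χ ∨ ψ) ∨ (χ ⊃ ψ)) ∧ ¬((χ ⊃ φ) ∨ χ) = 1 ∧ 0 = 0
φ ∨ φ = 7/8 ∨ 7/8 = 7/8
χ ∨ φ = 1/8 ∨ 7/8 = 7/8
(φ ∨ φ) ∨ (χ ∨ φ) = 7/8 ∨ 7/8 = 7/8
(((χ ∨ ψ) ∨ (χ ⊃ ψ)) ∧ ¬((χ ⊃ φ) ∨ χ)) ∨ ((φ ∨ φ) ∨ (χ ∨ φ)) = 0 ∨ 7/8 = 7/8

7/8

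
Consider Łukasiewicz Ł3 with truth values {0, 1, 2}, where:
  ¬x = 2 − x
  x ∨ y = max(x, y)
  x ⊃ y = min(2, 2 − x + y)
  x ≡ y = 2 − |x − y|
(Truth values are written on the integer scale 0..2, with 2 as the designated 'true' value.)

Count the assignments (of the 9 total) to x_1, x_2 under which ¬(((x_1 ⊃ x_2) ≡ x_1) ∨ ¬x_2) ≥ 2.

x_1 = 0, x_2 = 0 ↦ 0  <
x_1 = 0, x_2 = 1 ↦ 1  <
x_1 = 0, x_2 = 2 ↦ 2  ≥
x_1 = 1, x_2 = 0 ↦ 0  <
x_1 = 1, x_2 = 1 ↦ 1  <
x_1 = 1, x_2 = 2 ↦ 1  <
x_1 = 2, x_2 = 0 ↦ 0  <
x_1 = 2, x_2 = 1 ↦ 1  <
x_1 = 2, x_2 = 2 ↦ 0  <
So 1 of the 9 assignments meets the threshold.

1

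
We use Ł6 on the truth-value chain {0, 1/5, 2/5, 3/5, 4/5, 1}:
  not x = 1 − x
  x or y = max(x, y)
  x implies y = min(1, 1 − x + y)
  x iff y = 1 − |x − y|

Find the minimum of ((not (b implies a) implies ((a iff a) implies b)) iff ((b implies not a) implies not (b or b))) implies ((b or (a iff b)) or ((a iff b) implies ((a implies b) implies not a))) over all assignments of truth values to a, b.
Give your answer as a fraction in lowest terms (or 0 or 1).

4/5

Take a = 1, b = 3/5:
b implies a = 3/5 implies 1 = 1
not (b implies a) = not 1 = 0
a iff a = 1 iff 1 = 1
(a iff a) implies b = 1 implies 3/5 = 3/5
not (b implies a) implies ((a iff a) implies b) = 0 implies 3/5 = 1
not a = not 1 = 0
b implies not a = 3/5 implies 0 = 2/5
b or b = 3/5 or 3/5 = 3/5
not (b or b) = not 3/5 = 2/5
(b implies not a) implies not (b or b) = 2/5 implies 2/5 = 1
(not (b implies a) implies ((a iff a) implies b)) iff ((b implies not a) implies not (b or b)) = 1 iff 1 = 1
a iff b = 1 iff 3/5 = 3/5
b or (a iff b) = 3/5 or 3/5 = 3/5
a iff b = 1 iff 3/5 = 3/5
a implies b = 1 implies 3/5 = 3/5
not a = not 1 = 0
(a implies b) implies not a = 3/5 implies 0 = 2/5
(a iff b) implies ((a implies b) implies not a) = 3/5 implies 2/5 = 4/5
(b or (a iff b)) or ((a iff b) implies ((a implies b) implies not a)) = 3/5 or 4/5 = 4/5
((not (b implies a) implies ((a iff a) implies b)) iff ((b implies not a) implies not (b or b))) implies ((b or (a iff b)) or ((a iff b) implies ((a implies b) implies not a))) = 1 implies 4/5 = 4/5
No assignment yields a value below 4/5, so this is the minimum.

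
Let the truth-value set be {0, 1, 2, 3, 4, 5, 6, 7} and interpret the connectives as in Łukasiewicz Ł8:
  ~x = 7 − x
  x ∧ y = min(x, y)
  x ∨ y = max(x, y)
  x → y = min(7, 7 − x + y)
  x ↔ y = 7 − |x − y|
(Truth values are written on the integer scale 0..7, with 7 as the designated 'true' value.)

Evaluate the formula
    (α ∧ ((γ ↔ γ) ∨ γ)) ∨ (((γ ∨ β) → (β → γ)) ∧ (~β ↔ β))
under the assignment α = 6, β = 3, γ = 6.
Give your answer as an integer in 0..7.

6

γ ↔ γ = 6 ↔ 6 = 7
(γ ↔ γ) ∨ γ = 7 ∨ 6 = 7
α ∧ ((γ ↔ γ) ∨ γ) = 6 ∧ 7 = 6
γ ∨ β = 6 ∨ 3 = 6
β → γ = 3 → 6 = 7
(γ ∨ β) → (β → γ) = 6 → 7 = 7
~β = ~3 = 4
~β ↔ β = 4 ↔ 3 = 6
((γ ∨ β) → (β → γ)) ∧ (~β ↔ β) = 7 ∧ 6 = 6
(α ∧ ((γ ↔ γ) ∨ γ)) ∨ (((γ ∨ β) → (β → γ)) ∧ (~β ↔ β)) = 6 ∨ 6 = 6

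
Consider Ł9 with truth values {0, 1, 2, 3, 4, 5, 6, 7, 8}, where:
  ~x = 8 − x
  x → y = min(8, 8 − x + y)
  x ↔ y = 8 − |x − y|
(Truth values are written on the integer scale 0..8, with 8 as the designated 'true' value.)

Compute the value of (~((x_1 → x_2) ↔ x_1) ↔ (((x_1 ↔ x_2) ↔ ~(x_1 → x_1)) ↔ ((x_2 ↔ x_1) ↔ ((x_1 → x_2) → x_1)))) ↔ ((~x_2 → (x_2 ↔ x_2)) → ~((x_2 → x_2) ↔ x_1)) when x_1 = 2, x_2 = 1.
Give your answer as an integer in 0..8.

x_1 → x_2 = 2 → 1 = 7
(x_1 → x_2) ↔ x_1 = 7 ↔ 2 = 3
~((x_1 → x_2) ↔ x_1) = ~3 = 5
x_1 ↔ x_2 = 2 ↔ 1 = 7
x_1 → x_1 = 2 → 2 = 8
~(x_1 → x_1) = ~8 = 0
(x_1 ↔ x_2) ↔ ~(x_1 → x_1) = 7 ↔ 0 = 1
x_2 ↔ x_1 = 1 ↔ 2 = 7
x_1 → x_2 = 2 → 1 = 7
(x_1 → x_2) → x_1 = 7 → 2 = 3
(x_2 ↔ x_1) ↔ ((x_1 → x_2) → x_1) = 7 ↔ 3 = 4
((x_1 ↔ x_2) ↔ ~(x_1 → x_1)) ↔ ((x_2 ↔ x_1) ↔ ((x_1 → x_2) → x_1)) = 1 ↔ 4 = 5
~((x_1 → x_2) ↔ x_1) ↔ (((x_1 ↔ x_2) ↔ ~(x_1 → x_1)) ↔ ((x_2 ↔ x_1) ↔ ((x_1 → x_2) → x_1))) = 5 ↔ 5 = 8
~x_2 = ~1 = 7
x_2 ↔ x_2 = 1 ↔ 1 = 8
~x_2 → (x_2 ↔ x_2) = 7 → 8 = 8
x_2 → x_2 = 1 → 1 = 8
(x_2 → x_2) ↔ x_1 = 8 ↔ 2 = 2
~((x_2 → x_2) ↔ x_1) = ~2 = 6
(~x_2 → (x_2 ↔ x_2)) → ~((x_2 → x_2) ↔ x_1) = 8 → 6 = 6
(~((x_1 → x_2) ↔ x_1) ↔ (((x_1 ↔ x_2) ↔ ~(x_1 → x_1)) ↔ ((x_2 ↔ x_1) ↔ ((x_1 → x_2) → x_1)))) ↔ ((~x_2 → (x_2 ↔ x_2)) → ~((x_2 → x_2) ↔ x_1)) = 8 ↔ 6 = 6

6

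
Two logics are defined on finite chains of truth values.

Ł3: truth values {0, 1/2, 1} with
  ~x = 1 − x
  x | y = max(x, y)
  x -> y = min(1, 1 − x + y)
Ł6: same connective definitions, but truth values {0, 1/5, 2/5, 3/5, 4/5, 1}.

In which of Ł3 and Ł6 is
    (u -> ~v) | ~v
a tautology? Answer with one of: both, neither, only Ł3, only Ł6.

In Ł3: at u = 1/2, v = 1 the value is 1/2 — not a tautology.
In Ł6: at u = 1/5, v = 1 the value is 4/5 — not a tautology.

neither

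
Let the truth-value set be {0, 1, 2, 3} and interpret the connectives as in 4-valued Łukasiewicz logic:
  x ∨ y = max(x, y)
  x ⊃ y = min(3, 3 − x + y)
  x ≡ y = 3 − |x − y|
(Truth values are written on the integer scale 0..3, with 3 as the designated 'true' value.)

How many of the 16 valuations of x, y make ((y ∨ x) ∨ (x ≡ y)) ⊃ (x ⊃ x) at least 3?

x = 0, y = 0 ↦ 3  ≥
x = 0, y = 1 ↦ 3  ≥
x = 0, y = 2 ↦ 3  ≥
x = 0, y = 3 ↦ 3  ≥
x = 1, y = 0 ↦ 3  ≥
x = 1, y = 1 ↦ 3  ≥
x = 1, y = 2 ↦ 3  ≥
x = 1, y = 3 ↦ 3  ≥
x = 2, y = 0 ↦ 3  ≥
x = 2, y = 1 ↦ 3  ≥
x = 2, y = 2 ↦ 3  ≥
x = 2, y = 3 ↦ 3  ≥
x = 3, y = 0 ↦ 3  ≥
x = 3, y = 1 ↦ 3  ≥
x = 3, y = 2 ↦ 3  ≥
x = 3, y = 3 ↦ 3  ≥
So 16 of the 16 assignments meet the threshold.

16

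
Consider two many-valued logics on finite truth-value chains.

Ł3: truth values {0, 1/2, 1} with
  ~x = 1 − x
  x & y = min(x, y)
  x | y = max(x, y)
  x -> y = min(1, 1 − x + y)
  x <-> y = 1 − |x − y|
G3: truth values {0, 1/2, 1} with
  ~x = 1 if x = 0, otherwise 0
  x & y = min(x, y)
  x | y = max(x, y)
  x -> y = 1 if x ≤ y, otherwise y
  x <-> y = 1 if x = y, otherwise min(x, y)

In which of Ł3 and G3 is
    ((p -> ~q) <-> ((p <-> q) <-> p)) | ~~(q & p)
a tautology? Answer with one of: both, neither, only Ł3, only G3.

neither

In Ł3: at p = 0, q = 0 the value is 0 — not a tautology.
In G3: at p = 0, q = 0 the value is 0 — not a tautology.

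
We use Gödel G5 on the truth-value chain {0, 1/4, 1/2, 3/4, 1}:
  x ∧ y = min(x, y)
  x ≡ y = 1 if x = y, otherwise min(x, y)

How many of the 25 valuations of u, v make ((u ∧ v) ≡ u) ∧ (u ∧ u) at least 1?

value 1: 1 assignment (counts)
value 3/4: 3 assignments
value 1/2: 5 assignments
value 1/4: 7 assignments
value 0: 9 assignments
So 1 of the 25 assignments meets the threshold.

1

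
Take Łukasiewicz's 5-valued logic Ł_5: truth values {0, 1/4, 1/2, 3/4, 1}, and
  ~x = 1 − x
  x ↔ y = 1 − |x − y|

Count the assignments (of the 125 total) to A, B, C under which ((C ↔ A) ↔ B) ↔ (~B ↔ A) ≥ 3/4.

84

value 1: 43 assignments (counts)
value 3/4: 41 assignments (counts)
value 1/2: 28 assignments
value 1/4: 9 assignments
value 0: 4 assignments
So 84 of the 125 assignments meet the threshold.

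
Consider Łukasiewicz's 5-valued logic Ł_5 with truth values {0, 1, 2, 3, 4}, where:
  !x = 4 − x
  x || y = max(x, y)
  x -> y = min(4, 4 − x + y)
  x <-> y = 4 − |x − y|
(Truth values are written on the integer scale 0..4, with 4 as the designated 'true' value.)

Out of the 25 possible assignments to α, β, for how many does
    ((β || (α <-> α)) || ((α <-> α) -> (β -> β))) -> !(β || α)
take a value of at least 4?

1

value 4: 1 assignment (counts)
value 3: 3 assignments
value 2: 5 assignments
value 1: 7 assignments
value 0: 9 assignments
So 1 of the 25 assignments meets the threshold.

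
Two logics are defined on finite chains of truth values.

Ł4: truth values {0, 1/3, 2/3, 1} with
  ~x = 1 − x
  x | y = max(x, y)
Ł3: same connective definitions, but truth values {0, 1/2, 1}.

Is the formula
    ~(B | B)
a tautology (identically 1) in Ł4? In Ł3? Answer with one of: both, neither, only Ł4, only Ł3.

neither

In Ł4: at B = 1/3 the value is 2/3 — not a tautology.
In Ł3: at B = 1/2 the value is 1/2 — not a tautology.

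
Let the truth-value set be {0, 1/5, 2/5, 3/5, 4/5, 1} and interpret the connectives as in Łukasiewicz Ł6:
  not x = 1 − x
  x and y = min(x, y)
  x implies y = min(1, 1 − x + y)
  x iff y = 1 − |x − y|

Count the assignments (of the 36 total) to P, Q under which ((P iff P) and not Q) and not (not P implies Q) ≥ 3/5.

value 1: 1 assignment (counts)
value 4/5: 2 assignments (counts)
value 3/5: 3 assignments (counts)
value 2/5: 4 assignments
value 1/5: 5 assignments
value 0: 21 assignments
So 6 of the 36 assignments meet the threshold.

6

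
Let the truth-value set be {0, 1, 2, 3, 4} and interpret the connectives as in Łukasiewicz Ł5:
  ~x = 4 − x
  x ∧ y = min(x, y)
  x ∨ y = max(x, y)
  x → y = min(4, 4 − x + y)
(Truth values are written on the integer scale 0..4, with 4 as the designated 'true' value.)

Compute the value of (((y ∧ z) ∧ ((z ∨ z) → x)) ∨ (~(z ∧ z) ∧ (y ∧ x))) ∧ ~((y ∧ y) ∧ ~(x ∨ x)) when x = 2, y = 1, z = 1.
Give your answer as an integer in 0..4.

1

y ∧ z = 1 ∧ 1 = 1
z ∨ z = 1 ∨ 1 = 1
(z ∨ z) → x = 1 → 2 = 4
(y ∧ z) ∧ ((z ∨ z) → x) = 1 ∧ 4 = 1
z ∧ z = 1 ∧ 1 = 1
~(z ∧ z) = ~1 = 3
y ∧ x = 1 ∧ 2 = 1
~(z ∧ z) ∧ (y ∧ x) = 3 ∧ 1 = 1
((y ∧ z) ∧ ((z ∨ z) → x)) ∨ (~(z ∧ z) ∧ (y ∧ x)) = 1 ∨ 1 = 1
y ∧ y = 1 ∧ 1 = 1
x ∨ x = 2 ∨ 2 = 2
~(x ∨ x) = ~2 = 2
(y ∧ y) ∧ ~(x ∨ x) = 1 ∧ 2 = 1
~((y ∧ y) ∧ ~(x ∨ x)) = ~1 = 3
(((y ∧ z) ∧ ((z ∨ z) → x)) ∨ (~(z ∧ z) ∧ (y ∧ x))) ∧ ~((y ∧ y) ∧ ~(x ∨ x)) = 1 ∧ 3 = 1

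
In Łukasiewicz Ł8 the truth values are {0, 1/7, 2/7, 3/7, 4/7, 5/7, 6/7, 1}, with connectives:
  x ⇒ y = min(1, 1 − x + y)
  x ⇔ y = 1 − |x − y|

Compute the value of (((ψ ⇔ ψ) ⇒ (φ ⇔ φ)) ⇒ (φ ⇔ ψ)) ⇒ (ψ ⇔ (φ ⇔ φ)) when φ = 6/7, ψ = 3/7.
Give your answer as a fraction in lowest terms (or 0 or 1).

ψ ⇔ ψ = 3/7 ⇔ 3/7 = 1
φ ⇔ φ = 6/7 ⇔ 6/7 = 1
(ψ ⇔ ψ) ⇒ (φ ⇔ φ) = 1 ⇒ 1 = 1
φ ⇔ ψ = 6/7 ⇔ 3/7 = 4/7
((ψ ⇔ ψ) ⇒ (φ ⇔ φ)) ⇒ (φ ⇔ ψ) = 1 ⇒ 4/7 = 4/7
φ ⇔ φ = 6/7 ⇔ 6/7 = 1
ψ ⇔ (φ ⇔ φ) = 3/7 ⇔ 1 = 3/7
(((ψ ⇔ ψ) ⇒ (φ ⇔ φ)) ⇒ (φ ⇔ ψ)) ⇒ (ψ ⇔ (φ ⇔ φ)) = 4/7 ⇒ 3/7 = 6/7

6/7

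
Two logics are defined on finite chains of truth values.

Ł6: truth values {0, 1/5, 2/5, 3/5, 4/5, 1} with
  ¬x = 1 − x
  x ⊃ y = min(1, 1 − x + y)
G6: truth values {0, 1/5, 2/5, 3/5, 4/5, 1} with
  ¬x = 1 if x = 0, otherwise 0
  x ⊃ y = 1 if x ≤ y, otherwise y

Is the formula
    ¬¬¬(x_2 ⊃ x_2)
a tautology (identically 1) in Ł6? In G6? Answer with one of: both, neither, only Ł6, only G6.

In Ł6: at x_2 = 0 the value is 0 — not a tautology.
In G6: at x_2 = 0 the value is 0 — not a tautology.

neither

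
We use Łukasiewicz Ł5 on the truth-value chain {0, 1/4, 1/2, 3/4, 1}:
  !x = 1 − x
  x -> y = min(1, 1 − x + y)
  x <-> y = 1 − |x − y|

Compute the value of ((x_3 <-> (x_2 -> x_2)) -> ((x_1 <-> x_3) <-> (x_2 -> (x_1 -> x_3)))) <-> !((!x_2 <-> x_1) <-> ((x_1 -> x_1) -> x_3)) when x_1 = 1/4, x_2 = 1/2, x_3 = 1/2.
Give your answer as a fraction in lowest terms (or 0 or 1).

1/4

x_2 -> x_2 = 1/2 -> 1/2 = 1
x_3 <-> (x_2 -> x_2) = 1/2 <-> 1 = 1/2
x_1 <-> x_3 = 1/4 <-> 1/2 = 3/4
x_1 -> x_3 = 1/4 -> 1/2 = 1
x_2 -> (x_1 -> x_3) = 1/2 -> 1 = 1
(x_1 <-> x_3) <-> (x_2 -> (x_1 -> x_3)) = 3/4 <-> 1 = 3/4
(x_3 <-> (x_2 -> x_2)) -> ((x_1 <-> x_3) <-> (x_2 -> (x_1 -> x_3))) = 1/2 -> 3/4 = 1
!x_2 = !1/2 = 1/2
!x_2 <-> x_1 = 1/2 <-> 1/4 = 3/4
x_1 -> x_1 = 1/4 -> 1/4 = 1
(x_1 -> x_1) -> x_3 = 1 -> 1/2 = 1/2
(!x_2 <-> x_1) <-> ((x_1 -> x_1) -> x_3) = 3/4 <-> 1/2 = 3/4
!((!x_2 <-> x_1) <-> ((x_1 -> x_1) -> x_3)) = !3/4 = 1/4
((x_3 <-> (x_2 -> x_2)) -> ((x_1 <-> x_3) <-> (x_2 -> (x_1 -> x_3)))) <-> !((!x_2 <-> x_1) <-> ((x_1 -> x_1) -> x_3)) = 1 <-> 1/4 = 1/4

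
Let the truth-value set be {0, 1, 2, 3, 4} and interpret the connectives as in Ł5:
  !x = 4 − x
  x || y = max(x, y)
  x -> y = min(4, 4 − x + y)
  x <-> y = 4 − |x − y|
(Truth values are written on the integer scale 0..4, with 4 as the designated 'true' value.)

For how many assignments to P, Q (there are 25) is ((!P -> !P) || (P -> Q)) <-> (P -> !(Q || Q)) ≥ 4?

15

value 4: 15 assignments (counts)
value 3: 4 assignments
value 2: 3 assignments
value 1: 2 assignments
value 0: 1 assignment
So 15 of the 25 assignments meet the threshold.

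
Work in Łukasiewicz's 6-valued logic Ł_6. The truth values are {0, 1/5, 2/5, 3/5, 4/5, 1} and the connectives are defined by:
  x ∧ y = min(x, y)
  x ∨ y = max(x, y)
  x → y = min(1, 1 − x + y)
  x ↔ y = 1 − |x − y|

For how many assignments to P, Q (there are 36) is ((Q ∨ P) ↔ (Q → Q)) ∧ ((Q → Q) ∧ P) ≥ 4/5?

value 1: 6 assignments (counts)
value 4/5: 6 assignments (counts)
value 3/5: 6 assignments
value 2/5: 6 assignments
value 1/5: 6 assignments
value 0: 6 assignments
So 12 of the 36 assignments meet the threshold.

12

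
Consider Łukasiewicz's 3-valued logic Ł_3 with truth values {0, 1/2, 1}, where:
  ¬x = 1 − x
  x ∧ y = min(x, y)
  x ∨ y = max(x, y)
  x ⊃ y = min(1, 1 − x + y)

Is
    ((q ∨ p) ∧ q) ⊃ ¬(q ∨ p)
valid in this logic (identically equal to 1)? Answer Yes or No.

No

Counterexample: take p = 0, q = 1.
q ∨ p = 1 ∨ 0 = 1
(q ∨ p) ∧ q = 1 ∧ 1 = 1
¬(q ∨ p) = ¬1 = 0
((q ∨ p) ∧ q) ⊃ ¬(q ∨ p) = 1 ⊃ 0 = 0
This gives 0 ≠ 1.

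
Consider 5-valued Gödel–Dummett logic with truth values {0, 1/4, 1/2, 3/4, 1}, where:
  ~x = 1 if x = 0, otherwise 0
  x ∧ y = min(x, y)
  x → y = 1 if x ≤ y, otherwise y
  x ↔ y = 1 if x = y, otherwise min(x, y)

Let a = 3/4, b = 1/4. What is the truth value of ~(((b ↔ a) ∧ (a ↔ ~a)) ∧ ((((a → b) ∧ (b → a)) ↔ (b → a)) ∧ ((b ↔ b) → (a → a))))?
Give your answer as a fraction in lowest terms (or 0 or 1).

1

b ↔ a = 1/4 ↔ 3/4 = 1/4
~a = ~3/4 = 0
a ↔ ~a = 3/4 ↔ 0 = 0
(b ↔ a) ∧ (a ↔ ~a) = 1/4 ∧ 0 = 0
a → b = 3/4 → 1/4 = 1/4
b → a = 1/4 → 3/4 = 1
(a → b) ∧ (b → a) = 1/4 ∧ 1 = 1/4
b → a = 1/4 → 3/4 = 1
((a → b) ∧ (b → a)) ↔ (b → a) = 1/4 ↔ 1 = 1/4
b ↔ b = 1/4 ↔ 1/4 = 1
a → a = 3/4 → 3/4 = 1
(b ↔ b) → (a → a) = 1 → 1 = 1
(((a → b) ∧ (b → a)) ↔ (b → a)) ∧ ((b ↔ b) → (a → a)) = 1/4 ∧ 1 = 1/4
((b ↔ a) ∧ (a ↔ ~a)) ∧ ((((a → b) ∧ (b → a)) ↔ (b → a)) ∧ ((b ↔ b) → (a → a))) = 0 ∧ 1/4 = 0
~(((b ↔ a) ∧ (a ↔ ~a)) ∧ ((((a → b) ∧ (b → a)) ↔ (b → a)) ∧ ((b ↔ b) → (a → a)))) = ~0 = 1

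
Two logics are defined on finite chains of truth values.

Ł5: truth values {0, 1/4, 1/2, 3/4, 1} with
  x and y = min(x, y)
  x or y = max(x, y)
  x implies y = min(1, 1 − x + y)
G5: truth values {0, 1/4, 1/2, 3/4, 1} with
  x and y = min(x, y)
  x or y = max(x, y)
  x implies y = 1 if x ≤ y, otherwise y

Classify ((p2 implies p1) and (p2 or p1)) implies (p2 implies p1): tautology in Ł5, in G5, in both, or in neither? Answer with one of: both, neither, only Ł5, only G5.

both

In Ł5: every assignment gives 1 — tautology.
In G5: every assignment gives 1 — tautology.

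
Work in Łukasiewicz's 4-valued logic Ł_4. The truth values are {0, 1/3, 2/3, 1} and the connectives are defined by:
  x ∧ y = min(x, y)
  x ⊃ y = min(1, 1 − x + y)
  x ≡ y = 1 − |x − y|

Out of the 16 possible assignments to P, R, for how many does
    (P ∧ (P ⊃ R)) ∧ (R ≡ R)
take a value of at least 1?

P = 0, R = 0 ↦ 0  <
P = 0, R = 1/3 ↦ 0  <
P = 0, R = 2/3 ↦ 0  <
P = 0, R = 1 ↦ 0  <
P = 1/3, R = 0 ↦ 1/3  <
P = 1/3, R = 1/3 ↦ 1/3  <
P = 1/3, R = 2/3 ↦ 1/3  <
P = 1/3, R = 1 ↦ 1/3  <
P = 2/3, R = 0 ↦ 1/3  <
P = 2/3, R = 1/3 ↦ 2/3  <
P = 2/3, R = 2/3 ↦ 2/3  <
P = 2/3, R = 1 ↦ 2/3  <
P = 1, R = 0 ↦ 0  <
P = 1, R = 1/3 ↦ 1/3  <
P = 1, R = 2/3 ↦ 2/3  <
P = 1, R = 1 ↦ 1  ≥
So 1 of the 16 assignments meets the threshold.

1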